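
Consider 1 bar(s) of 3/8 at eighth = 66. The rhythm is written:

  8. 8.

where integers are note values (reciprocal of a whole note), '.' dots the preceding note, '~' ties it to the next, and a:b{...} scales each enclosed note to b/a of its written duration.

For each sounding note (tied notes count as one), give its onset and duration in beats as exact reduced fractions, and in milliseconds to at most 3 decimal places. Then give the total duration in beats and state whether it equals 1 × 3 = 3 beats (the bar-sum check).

1) 0.0ms=0b +1363.636ms=3/2b
2) 1363.636ms=3/2b +1363.636ms=3/2b
Σ=3b of 3 (66bpm 3/8) — PASS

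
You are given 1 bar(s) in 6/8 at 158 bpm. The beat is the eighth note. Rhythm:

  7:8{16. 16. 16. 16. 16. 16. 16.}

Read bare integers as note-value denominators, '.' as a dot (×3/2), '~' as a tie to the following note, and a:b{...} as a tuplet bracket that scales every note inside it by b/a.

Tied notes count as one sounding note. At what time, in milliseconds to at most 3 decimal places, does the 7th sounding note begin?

1. 0.0ms @ 0 + 325.497ms (6/7)
2. 325.497ms @ 6/7 + 325.497ms (6/7)
3. 650.995ms @ 12/7 + 325.497ms (6/7)
4. 976.492ms @ 18/7 + 325.497ms (6/7)
5. 1301.989ms @ 24/7 + 325.497ms (6/7)
6. 1627.486ms @ 30/7 + 325.497ms (6/7)
7. 1952.984ms @ 36/7 + 325.497ms (6/7)

note 7 onset = 36/7b = 1952.984ms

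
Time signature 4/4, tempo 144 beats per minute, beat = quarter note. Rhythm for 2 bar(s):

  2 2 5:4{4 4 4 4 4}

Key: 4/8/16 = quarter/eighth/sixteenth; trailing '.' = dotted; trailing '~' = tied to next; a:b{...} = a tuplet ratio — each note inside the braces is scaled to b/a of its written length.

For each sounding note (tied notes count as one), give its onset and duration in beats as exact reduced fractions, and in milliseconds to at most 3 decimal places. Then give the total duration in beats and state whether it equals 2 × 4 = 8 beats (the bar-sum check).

1) 0.0ms=0b +833.333ms=2b
2) 833.333ms=2b +833.333ms=2b
3) 1666.667ms=4b +333.333ms=4/5b
4) 2000.0ms=24/5b +333.333ms=4/5b
5) 2333.333ms=28/5b +333.333ms=4/5b
6) 2666.667ms=32/5b +333.333ms=4/5b
7) 3000.0ms=36/5b +333.333ms=4/5b
Σ=8b of 8 (144bpm 4/4) — PASS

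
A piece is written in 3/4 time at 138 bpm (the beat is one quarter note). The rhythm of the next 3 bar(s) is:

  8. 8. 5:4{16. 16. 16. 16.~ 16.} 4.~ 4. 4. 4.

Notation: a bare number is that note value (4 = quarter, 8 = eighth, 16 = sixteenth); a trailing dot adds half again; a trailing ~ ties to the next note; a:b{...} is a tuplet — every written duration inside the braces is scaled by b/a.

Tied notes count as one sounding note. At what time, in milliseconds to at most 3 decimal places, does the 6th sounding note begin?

1. 0.0ms @ 0 + 326.087ms (3/4)
2. 326.087ms @ 3/4 + 326.087ms (3/4)
3. 652.174ms @ 3/2 + 130.435ms (3/10)
4. 782.609ms @ 9/5 + 130.435ms (3/10)
5. 913.043ms @ 21/10 + 130.435ms (3/10)
6. 1043.478ms @ 12/5 + 260.87ms (3/5)
7. 1304.348ms @ 3 + 1304.348ms (3)
8. 2608.696ms @ 6 + 652.174ms (3/2)
9. 3260.87ms @ 15/2 + 652.174ms (3/2)

note 6 onset = 12/5b = 1043.478ms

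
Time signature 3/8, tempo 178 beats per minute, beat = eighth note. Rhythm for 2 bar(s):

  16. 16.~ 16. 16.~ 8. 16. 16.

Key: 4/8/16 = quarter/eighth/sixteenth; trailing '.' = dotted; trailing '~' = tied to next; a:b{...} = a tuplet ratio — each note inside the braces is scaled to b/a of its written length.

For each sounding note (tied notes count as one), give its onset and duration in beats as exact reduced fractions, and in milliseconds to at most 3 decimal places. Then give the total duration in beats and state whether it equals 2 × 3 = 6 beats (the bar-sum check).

1) 0.0ms=0b +252.809ms=3/4b
2) 252.809ms=3/4b +505.618ms=3/2b
3) 758.427ms=9/4b +758.427ms=9/4b
4) 1516.854ms=9/2b +252.809ms=3/4b
5) 1769.663ms=21/4b +252.809ms=3/4b
Σ=6b of 6 (178bpm 3/8) — PASS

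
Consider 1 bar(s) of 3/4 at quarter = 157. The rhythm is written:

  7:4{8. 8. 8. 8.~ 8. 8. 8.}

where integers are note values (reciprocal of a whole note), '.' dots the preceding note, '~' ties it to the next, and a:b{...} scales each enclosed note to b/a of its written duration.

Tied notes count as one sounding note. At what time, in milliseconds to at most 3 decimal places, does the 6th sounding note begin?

note 6 onset = 18/7b = 982.712ms

1. 0.0ms @ 0 + 163.785ms (3/7)
2. 163.785ms @ 3/7 + 163.785ms (3/7)
3. 327.571ms @ 6/7 + 163.785ms (3/7)
4. 491.356ms @ 9/7 + 327.571ms (6/7)
5. 818.926ms @ 15/7 + 163.785ms (3/7)
6. 982.712ms @ 18/7 + 163.785ms (3/7)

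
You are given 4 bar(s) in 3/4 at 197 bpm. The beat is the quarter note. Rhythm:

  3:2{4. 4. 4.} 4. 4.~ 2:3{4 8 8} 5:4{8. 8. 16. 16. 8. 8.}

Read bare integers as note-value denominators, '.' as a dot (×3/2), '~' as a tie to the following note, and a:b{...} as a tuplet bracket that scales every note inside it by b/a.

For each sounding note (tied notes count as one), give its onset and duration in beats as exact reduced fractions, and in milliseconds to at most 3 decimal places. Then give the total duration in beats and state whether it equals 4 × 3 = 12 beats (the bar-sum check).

1) 0.0ms=0b +304.569ms=1b
2) 304.569ms=1b +304.569ms=1b
3) 609.137ms=2b +304.569ms=1b
4) 913.706ms=3b +456.853ms=3/2b
5) 1370.558ms=9/2b +913.706ms=3b
6) 2284.264ms=15/2b +228.426ms=3/4b
7) 2512.69ms=33/4b +228.426ms=3/4b
8) 2741.117ms=9b +182.741ms=3/5b
9) 2923.858ms=48/5b +182.741ms=3/5b
10) 3106.599ms=51/5b +91.371ms=3/10b
11) 3197.97ms=21/2b +91.371ms=3/10b
12) 3289.34ms=54/5b +182.741ms=3/5b
13) 3472.081ms=57/5b +182.741ms=3/5b
Σ=12b of 12 (197bpm 3/4) — PASS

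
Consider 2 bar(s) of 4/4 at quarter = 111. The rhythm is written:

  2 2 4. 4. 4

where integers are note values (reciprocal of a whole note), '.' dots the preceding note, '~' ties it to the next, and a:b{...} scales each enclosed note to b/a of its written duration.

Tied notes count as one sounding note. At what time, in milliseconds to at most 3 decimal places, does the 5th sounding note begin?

1. 0.0ms @ 0 + 1081.081ms (2)
2. 1081.081ms @ 2 + 1081.081ms (2)
3. 2162.162ms @ 4 + 810.811ms (3/2)
4. 2972.973ms @ 11/2 + 810.811ms (3/2)
5. 3783.784ms @ 7 + 540.541ms (1)

note 5 onset = 7b = 3783.784ms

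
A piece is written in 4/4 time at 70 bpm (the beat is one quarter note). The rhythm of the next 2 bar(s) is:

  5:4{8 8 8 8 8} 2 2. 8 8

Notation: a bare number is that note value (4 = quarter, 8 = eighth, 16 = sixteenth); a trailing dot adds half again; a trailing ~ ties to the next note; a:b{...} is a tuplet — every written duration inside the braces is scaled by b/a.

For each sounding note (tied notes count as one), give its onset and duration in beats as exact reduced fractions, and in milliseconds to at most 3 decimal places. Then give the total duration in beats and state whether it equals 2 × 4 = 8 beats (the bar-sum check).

1) 0.0ms=0b +342.857ms=2/5b
2) 342.857ms=2/5b +342.857ms=2/5b
3) 685.714ms=4/5b +342.857ms=2/5b
4) 1028.571ms=6/5b +342.857ms=2/5b
5) 1371.429ms=8/5b +342.857ms=2/5b
6) 1714.286ms=2b +1714.286ms=2b
7) 3428.571ms=4b +2571.429ms=3b
8) 6000.0ms=7b +428.571ms=1/2b
9) 6428.571ms=15/2b +428.571ms=1/2b
Σ=8b of 8 (70bpm 4/4) — PASS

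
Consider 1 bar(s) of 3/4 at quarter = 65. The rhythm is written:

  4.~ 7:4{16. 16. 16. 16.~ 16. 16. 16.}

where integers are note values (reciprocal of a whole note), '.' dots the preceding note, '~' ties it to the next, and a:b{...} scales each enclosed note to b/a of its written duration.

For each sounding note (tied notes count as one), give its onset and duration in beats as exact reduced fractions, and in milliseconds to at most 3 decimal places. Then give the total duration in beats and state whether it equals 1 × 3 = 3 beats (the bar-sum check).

1) 0.0ms=0b +1582.418ms=12/7b
2) 1582.418ms=12/7b +197.802ms=3/14b
3) 1780.22ms=27/14b +197.802ms=3/14b
4) 1978.022ms=15/7b +395.604ms=3/7b
5) 2373.626ms=18/7b +197.802ms=3/14b
6) 2571.429ms=39/14b +197.802ms=3/14b
Σ=3b of 3 (65bpm 3/4) — PASS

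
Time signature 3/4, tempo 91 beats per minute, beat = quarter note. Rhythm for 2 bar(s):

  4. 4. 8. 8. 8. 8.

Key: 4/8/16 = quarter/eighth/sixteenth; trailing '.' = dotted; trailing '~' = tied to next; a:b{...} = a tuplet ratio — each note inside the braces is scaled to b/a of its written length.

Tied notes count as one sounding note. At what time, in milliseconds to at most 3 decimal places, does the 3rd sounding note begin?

note 3 onset = 3b = 1978.022ms

1. 0.0ms @ 0 + 989.011ms (3/2)
2. 989.011ms @ 3/2 + 989.011ms (3/2)
3. 1978.022ms @ 3 + 494.505ms (3/4)
4. 2472.527ms @ 15/4 + 494.505ms (3/4)
5. 2967.033ms @ 9/2 + 494.505ms (3/4)
6. 3461.538ms @ 21/4 + 494.505ms (3/4)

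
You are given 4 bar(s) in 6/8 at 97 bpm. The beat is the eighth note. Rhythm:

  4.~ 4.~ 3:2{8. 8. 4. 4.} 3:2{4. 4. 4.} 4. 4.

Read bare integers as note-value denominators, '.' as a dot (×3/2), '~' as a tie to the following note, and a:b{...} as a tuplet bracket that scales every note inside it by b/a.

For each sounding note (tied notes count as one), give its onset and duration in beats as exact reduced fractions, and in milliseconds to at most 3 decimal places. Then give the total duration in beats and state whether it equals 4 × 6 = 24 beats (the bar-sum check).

1) 0.0ms=0b +4329.897ms=7b
2) 4329.897ms=7b +618.557ms=1b
3) 4948.454ms=8b +1237.113ms=2b
4) 6185.567ms=10b +1237.113ms=2b
5) 7422.68ms=12b +1237.113ms=2b
6) 8659.794ms=14b +1237.113ms=2b
7) 9896.907ms=16b +1237.113ms=2b
8) 11134.021ms=18b +1855.67ms=3b
9) 12989.691ms=21b +1855.67ms=3b
Σ=24b of 24 (97bpm 6/8) — PASS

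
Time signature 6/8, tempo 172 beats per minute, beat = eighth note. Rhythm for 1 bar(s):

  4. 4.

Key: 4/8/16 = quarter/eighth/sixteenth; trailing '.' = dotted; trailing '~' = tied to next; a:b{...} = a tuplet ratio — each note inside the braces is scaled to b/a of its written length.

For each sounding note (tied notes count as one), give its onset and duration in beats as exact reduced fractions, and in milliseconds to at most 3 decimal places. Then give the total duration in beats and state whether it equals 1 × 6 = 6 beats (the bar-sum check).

1) 0.0ms=0b +1046.512ms=3b
2) 1046.512ms=3b +1046.512ms=3b
Σ=6b of 6 (172bpm 6/8) — PASS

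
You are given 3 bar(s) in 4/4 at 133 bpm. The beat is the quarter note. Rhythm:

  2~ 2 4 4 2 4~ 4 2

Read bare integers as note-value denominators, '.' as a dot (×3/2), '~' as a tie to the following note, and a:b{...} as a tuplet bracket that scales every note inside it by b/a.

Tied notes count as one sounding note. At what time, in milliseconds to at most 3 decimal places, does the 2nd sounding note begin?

note 2 onset = 4b = 1804.511ms

1. 0.0ms @ 0 + 1804.511ms (4)
2. 1804.511ms @ 4 + 451.128ms (1)
3. 2255.639ms @ 5 + 451.128ms (1)
4. 2706.767ms @ 6 + 902.256ms (2)
5. 3609.023ms @ 8 + 902.256ms (2)
6. 4511.278ms @ 10 + 902.256ms (2)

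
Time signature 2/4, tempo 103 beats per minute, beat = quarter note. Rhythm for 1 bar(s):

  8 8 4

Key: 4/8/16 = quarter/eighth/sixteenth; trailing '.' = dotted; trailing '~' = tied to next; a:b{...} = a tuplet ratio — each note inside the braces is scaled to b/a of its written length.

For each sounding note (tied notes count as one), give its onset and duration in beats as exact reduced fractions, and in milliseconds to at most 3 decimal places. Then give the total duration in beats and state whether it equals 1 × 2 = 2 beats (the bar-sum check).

1) 0.0ms=0b +291.262ms=1/2b
2) 291.262ms=1/2b +291.262ms=1/2b
3) 582.524ms=1b +582.524ms=1b
Σ=2b of 2 (103bpm 2/4) — PASS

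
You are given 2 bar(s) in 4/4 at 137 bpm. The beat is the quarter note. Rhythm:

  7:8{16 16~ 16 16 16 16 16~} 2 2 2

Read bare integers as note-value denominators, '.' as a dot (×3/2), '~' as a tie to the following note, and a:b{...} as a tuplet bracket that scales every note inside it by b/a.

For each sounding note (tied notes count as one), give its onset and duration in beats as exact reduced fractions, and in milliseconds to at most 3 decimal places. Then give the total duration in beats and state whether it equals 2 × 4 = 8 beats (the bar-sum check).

1) 0.0ms=0b +125.13ms=2/7b
2) 125.13ms=2/7b +250.261ms=4/7b
3) 375.391ms=6/7b +125.13ms=2/7b
4) 500.521ms=8/7b +125.13ms=2/7b
5) 625.652ms=10/7b +125.13ms=2/7b
6) 750.782ms=12/7b +1001.043ms=16/7b
7) 1751.825ms=4b +875.912ms=2b
8) 2627.737ms=6b +875.912ms=2b
Σ=8b of 8 (137bpm 4/4) — PASS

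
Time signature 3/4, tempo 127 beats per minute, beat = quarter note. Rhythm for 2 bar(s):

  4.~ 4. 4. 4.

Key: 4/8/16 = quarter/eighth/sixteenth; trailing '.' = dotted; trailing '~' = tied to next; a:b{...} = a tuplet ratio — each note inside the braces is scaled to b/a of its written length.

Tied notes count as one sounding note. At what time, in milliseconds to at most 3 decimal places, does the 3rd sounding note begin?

note 3 onset = 9/2b = 2125.984ms

1. 0.0ms @ 0 + 1417.323ms (3)
2. 1417.323ms @ 3 + 708.661ms (3/2)
3. 2125.984ms @ 9/2 + 708.661ms (3/2)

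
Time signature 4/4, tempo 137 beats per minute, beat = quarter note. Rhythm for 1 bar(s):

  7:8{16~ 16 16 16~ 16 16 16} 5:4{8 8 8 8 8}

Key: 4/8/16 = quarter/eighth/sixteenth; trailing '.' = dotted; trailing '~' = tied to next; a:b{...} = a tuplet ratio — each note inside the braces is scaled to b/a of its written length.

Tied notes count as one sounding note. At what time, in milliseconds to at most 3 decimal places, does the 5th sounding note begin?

1. 0.0ms @ 0 + 250.261ms (4/7)
2. 250.261ms @ 4/7 + 125.13ms (2/7)
3. 375.391ms @ 6/7 + 250.261ms (4/7)
4. 625.652ms @ 10/7 + 125.13ms (2/7)
5. 750.782ms @ 12/7 + 125.13ms (2/7)
6. 875.912ms @ 2 + 175.182ms (2/5)
7. 1051.095ms @ 12/5 + 175.182ms (2/5)
8. 1226.277ms @ 14/5 + 175.182ms (2/5)
9. 1401.46ms @ 16/5 + 175.182ms (2/5)
10. 1576.642ms @ 18/5 + 175.182ms (2/5)

note 5 onset = 12/7b = 750.782ms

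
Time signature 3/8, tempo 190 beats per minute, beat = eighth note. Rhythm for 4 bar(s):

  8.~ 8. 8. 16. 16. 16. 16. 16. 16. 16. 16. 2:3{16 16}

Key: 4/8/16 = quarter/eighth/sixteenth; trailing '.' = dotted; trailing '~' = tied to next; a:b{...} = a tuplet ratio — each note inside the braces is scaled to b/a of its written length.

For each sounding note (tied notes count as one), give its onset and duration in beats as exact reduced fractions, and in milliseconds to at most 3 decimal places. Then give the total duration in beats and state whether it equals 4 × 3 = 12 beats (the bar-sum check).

1) 0.0ms=0b +947.368ms=3b
2) 947.368ms=3b +473.684ms=3/2b
3) 1421.053ms=9/2b +236.842ms=3/4b
4) 1657.895ms=21/4b +236.842ms=3/4b
5) 1894.737ms=6b +236.842ms=3/4b
6) 2131.579ms=27/4b +236.842ms=3/4b
7) 2368.421ms=15/2b +236.842ms=3/4b
8) 2605.263ms=33/4b +236.842ms=3/4b
9) 2842.105ms=9b +236.842ms=3/4b
10) 3078.947ms=39/4b +236.842ms=3/4b
11) 3315.789ms=21/2b +236.842ms=3/4b
12) 3552.632ms=45/4b +236.842ms=3/4b
Σ=12b of 12 (190bpm 3/8) — PASS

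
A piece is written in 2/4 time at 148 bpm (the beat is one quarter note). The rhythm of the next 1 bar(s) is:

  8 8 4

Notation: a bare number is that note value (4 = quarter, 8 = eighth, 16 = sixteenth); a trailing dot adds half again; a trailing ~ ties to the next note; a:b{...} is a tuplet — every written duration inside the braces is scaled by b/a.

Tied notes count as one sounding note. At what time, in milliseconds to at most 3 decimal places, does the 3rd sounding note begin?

1. 0.0ms @ 0 + 202.703ms (1/2)
2. 202.703ms @ 1/2 + 202.703ms (1/2)
3. 405.405ms @ 1 + 405.405ms (1)

note 3 onset = 1b = 405.405ms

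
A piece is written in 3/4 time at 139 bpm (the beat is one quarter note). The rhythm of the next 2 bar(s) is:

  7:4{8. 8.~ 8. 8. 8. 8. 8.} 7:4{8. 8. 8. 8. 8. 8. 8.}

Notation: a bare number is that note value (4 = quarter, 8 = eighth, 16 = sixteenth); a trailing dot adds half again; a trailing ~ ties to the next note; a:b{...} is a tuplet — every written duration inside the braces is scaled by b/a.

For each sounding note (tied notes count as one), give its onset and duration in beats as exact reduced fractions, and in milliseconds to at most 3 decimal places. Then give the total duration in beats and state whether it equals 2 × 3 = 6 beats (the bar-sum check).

1) 0.0ms=0b +184.995ms=3/7b
2) 184.995ms=3/7b +369.99ms=6/7b
3) 554.985ms=9/7b +184.995ms=3/7b
4) 739.979ms=12/7b +184.995ms=3/7b
5) 924.974ms=15/7b +184.995ms=3/7b
6) 1109.969ms=18/7b +184.995ms=3/7b
7) 1294.964ms=3b +184.995ms=3/7b
8) 1479.959ms=24/7b +184.995ms=3/7b
9) 1664.954ms=27/7b +184.995ms=3/7b
10) 1849.949ms=30/7b +184.995ms=3/7b
11) 2034.943ms=33/7b +184.995ms=3/7b
12) 2219.938ms=36/7b +184.995ms=3/7b
13) 2404.933ms=39/7b +184.995ms=3/7b
Σ=6b of 6 (139bpm 3/4) — PASS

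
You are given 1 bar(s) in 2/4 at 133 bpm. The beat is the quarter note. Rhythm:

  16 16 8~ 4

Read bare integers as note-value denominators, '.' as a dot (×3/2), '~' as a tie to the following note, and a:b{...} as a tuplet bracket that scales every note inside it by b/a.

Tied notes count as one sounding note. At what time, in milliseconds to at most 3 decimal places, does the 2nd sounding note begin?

1. 0.0ms @ 0 + 112.782ms (1/4)
2. 112.782ms @ 1/4 + 112.782ms (1/4)
3. 225.564ms @ 1/2 + 676.692ms (3/2)

note 2 onset = 1/4b = 112.782ms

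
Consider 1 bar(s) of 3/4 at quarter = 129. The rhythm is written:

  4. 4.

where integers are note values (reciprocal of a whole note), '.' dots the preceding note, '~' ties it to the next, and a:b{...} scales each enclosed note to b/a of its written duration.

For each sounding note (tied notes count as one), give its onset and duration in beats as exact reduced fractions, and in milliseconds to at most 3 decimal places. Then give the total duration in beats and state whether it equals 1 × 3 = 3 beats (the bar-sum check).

1) 0.0ms=0b +697.674ms=3/2b
2) 697.674ms=3/2b +697.674ms=3/2b
Σ=3b of 3 (129bpm 3/4) — PASS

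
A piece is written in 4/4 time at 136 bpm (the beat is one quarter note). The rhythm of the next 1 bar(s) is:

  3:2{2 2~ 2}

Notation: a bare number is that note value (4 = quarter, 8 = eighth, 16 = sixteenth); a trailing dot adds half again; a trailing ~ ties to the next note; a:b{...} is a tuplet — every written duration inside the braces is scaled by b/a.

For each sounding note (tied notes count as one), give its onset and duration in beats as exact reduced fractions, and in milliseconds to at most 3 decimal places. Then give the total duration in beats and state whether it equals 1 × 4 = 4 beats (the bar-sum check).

1) 0.0ms=0b +588.235ms=4/3b
2) 588.235ms=4/3b +1176.471ms=8/3b
Σ=4b of 4 (136bpm 4/4) — PASS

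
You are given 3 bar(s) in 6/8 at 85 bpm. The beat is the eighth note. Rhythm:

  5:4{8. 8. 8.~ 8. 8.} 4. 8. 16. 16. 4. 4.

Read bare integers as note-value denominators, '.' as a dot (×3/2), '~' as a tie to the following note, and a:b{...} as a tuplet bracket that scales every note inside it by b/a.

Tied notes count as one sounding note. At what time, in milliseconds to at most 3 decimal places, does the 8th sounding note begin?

1. 0.0ms @ 0 + 847.059ms (6/5)
2. 847.059ms @ 6/5 + 847.059ms (6/5)
3. 1694.118ms @ 12/5 + 1694.118ms (12/5)
4. 3388.235ms @ 24/5 + 847.059ms (6/5)
5. 4235.294ms @ 6 + 2117.647ms (3)
6. 6352.941ms @ 9 + 1058.824ms (3/2)
7. 7411.765ms @ 21/2 + 529.412ms (3/4)
8. 7941.176ms @ 45/4 + 529.412ms (3/4)
9. 8470.588ms @ 12 + 2117.647ms (3)
10. 10588.235ms @ 15 + 2117.647ms (3)

note 8 onset = 45/4b = 7941.176ms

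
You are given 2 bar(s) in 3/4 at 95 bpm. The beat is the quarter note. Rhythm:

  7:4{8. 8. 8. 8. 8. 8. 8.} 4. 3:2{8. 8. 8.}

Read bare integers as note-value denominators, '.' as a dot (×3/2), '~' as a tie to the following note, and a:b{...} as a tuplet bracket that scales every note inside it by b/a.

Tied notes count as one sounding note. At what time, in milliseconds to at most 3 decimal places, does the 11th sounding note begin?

1. 0.0ms @ 0 + 270.677ms (3/7)
2. 270.677ms @ 3/7 + 270.677ms (3/7)
3. 541.353ms @ 6/7 + 270.677ms (3/7)
4. 812.03ms @ 9/7 + 270.677ms (3/7)
5. 1082.707ms @ 12/7 + 270.677ms (3/7)
6. 1353.383ms @ 15/7 + 270.677ms (3/7)
7. 1624.06ms @ 18/7 + 270.677ms (3/7)
8. 1894.737ms @ 3 + 947.368ms (3/2)
9. 2842.105ms @ 9/2 + 315.789ms (1/2)
10. 3157.895ms @ 5 + 315.789ms (1/2)
11. 3473.684ms @ 11/2 + 315.789ms (1/2)

note 11 onset = 11/2b = 3473.684ms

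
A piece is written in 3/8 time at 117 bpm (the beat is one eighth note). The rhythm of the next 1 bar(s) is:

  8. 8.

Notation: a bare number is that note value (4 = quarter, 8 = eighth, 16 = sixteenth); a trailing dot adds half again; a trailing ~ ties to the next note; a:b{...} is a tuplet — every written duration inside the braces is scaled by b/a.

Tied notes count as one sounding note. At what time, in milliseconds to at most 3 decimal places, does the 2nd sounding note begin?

note 2 onset = 3/2b = 769.231ms

1. 0.0ms @ 0 + 769.231ms (3/2)
2. 769.231ms @ 3/2 + 769.231ms (3/2)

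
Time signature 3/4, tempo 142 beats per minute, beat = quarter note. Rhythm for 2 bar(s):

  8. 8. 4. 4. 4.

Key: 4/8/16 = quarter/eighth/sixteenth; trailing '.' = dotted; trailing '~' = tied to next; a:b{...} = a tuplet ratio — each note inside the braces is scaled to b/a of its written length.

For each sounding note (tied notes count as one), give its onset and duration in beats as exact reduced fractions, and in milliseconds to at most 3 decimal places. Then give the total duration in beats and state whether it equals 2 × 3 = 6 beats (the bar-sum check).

1) 0.0ms=0b +316.901ms=3/4b
2) 316.901ms=3/4b +316.901ms=3/4b
3) 633.803ms=3/2b +633.803ms=3/2b
4) 1267.606ms=3b +633.803ms=3/2b
5) 1901.408ms=9/2b +633.803ms=3/2b
Σ=6b of 6 (142bpm 3/4) — PASS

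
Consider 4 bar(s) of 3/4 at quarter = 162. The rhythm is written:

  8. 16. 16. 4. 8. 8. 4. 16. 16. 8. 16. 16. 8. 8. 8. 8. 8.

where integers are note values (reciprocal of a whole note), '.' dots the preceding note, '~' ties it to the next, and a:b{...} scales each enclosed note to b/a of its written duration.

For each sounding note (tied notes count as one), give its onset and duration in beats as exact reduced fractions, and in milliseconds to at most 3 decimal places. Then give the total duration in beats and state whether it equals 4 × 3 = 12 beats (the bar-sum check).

1) 0.0ms=0b +277.778ms=3/4b
2) 277.778ms=3/4b +138.889ms=3/8b
3) 416.667ms=9/8b +138.889ms=3/8b
4) 555.556ms=3/2b +555.556ms=3/2b
5) 1111.111ms=3b +277.778ms=3/4b
6) 1388.889ms=15/4b +277.778ms=3/4b
7) 1666.667ms=9/2b +555.556ms=3/2b
8) 2222.222ms=6b +138.889ms=3/8b
9) 2361.111ms=51/8b +138.889ms=3/8b
10) 2500.0ms=27/4b +277.778ms=3/4b
11) 2777.778ms=15/2b +138.889ms=3/8b
12) 2916.667ms=63/8b +138.889ms=3/8b
13) 3055.556ms=33/4b +277.778ms=3/4b
14) 3333.333ms=9b +277.778ms=3/4b
15) 3611.111ms=39/4b +277.778ms=3/4b
16) 3888.889ms=21/2b +277.778ms=3/4b
17) 4166.667ms=45/4b +277.778ms=3/4b
Σ=12b of 12 (162bpm 3/4) — PASS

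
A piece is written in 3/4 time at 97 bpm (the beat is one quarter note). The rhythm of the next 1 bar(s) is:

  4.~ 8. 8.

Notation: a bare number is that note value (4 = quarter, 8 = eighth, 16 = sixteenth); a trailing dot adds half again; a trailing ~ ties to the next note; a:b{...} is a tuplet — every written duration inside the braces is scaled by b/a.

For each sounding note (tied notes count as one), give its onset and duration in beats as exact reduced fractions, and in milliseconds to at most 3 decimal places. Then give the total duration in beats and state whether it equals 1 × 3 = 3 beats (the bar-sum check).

1) 0.0ms=0b +1391.753ms=9/4b
2) 1391.753ms=9/4b +463.918ms=3/4b
Σ=3b of 3 (97bpm 3/4) — PASS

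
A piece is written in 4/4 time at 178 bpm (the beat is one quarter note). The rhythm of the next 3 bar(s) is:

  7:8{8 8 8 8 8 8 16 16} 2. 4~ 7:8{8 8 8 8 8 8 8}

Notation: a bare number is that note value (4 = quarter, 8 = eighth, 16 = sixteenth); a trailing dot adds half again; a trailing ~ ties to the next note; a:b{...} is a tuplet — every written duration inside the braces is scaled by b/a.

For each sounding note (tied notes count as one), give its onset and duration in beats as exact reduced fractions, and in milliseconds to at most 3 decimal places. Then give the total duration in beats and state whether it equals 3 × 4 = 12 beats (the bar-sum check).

1) 0.0ms=0b +192.616ms=4/7b
2) 192.616ms=4/7b +192.616ms=4/7b
3) 385.233ms=8/7b +192.616ms=4/7b
4) 577.849ms=12/7b +192.616ms=4/7b
5) 770.465ms=16/7b +192.616ms=4/7b
6) 963.082ms=20/7b +192.616ms=4/7b
7) 1155.698ms=24/7b +96.308ms=2/7b
8) 1252.006ms=26/7b +96.308ms=2/7b
9) 1348.315ms=4b +1011.236ms=3b
10) 2359.551ms=7b +529.695ms=11/7b
11) 2889.246ms=60/7b +192.616ms=4/7b
12) 3081.862ms=64/7b +192.616ms=4/7b
13) 3274.478ms=68/7b +192.616ms=4/7b
14) 3467.095ms=72/7b +192.616ms=4/7b
15) 3659.711ms=76/7b +192.616ms=4/7b
16) 3852.327ms=80/7b +192.616ms=4/7b
Σ=12b of 12 (178bpm 4/4) — PASS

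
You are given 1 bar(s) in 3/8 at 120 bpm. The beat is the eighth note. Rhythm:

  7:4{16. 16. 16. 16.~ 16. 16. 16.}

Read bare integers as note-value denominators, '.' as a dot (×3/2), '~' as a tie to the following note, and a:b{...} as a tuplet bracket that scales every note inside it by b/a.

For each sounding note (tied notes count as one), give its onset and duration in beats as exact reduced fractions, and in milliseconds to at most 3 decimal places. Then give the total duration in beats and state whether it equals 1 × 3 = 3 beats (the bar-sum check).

1) 0.0ms=0b +214.286ms=3/7b
2) 214.286ms=3/7b +214.286ms=3/7b
3) 428.571ms=6/7b +214.286ms=3/7b
4) 642.857ms=9/7b +428.571ms=6/7b
5) 1071.429ms=15/7b +214.286ms=3/7b
6) 1285.714ms=18/7b +214.286ms=3/7b
Σ=3b of 3 (120bpm 3/8) — PASS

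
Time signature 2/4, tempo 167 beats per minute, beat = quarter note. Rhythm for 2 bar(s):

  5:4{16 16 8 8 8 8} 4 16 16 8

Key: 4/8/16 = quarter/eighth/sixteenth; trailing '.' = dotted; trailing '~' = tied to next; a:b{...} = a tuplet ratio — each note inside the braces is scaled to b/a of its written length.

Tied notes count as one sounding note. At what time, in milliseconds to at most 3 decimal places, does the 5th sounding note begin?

1. 0.0ms @ 0 + 71.856ms (1/5)
2. 71.856ms @ 1/5 + 71.856ms (1/5)
3. 143.713ms @ 2/5 + 143.713ms (2/5)
4. 287.425ms @ 4/5 + 143.713ms (2/5)
5. 431.138ms @ 6/5 + 143.713ms (2/5)
6. 574.85ms @ 8/5 + 143.713ms (2/5)
7. 718.563ms @ 2 + 359.281ms (1)
8. 1077.844ms @ 3 + 89.82ms (1/4)
9. 1167.665ms @ 13/4 + 89.82ms (1/4)
10. 1257.485ms @ 7/2 + 179.641ms (1/2)

note 5 onset = 6/5b = 431.138ms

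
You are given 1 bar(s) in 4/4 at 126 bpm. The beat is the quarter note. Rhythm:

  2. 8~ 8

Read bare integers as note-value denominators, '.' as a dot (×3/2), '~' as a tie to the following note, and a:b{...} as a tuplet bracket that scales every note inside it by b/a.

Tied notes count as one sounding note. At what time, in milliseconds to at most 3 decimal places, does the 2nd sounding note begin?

1. 0.0ms @ 0 + 1428.571ms (3)
2. 1428.571ms @ 3 + 476.19ms (1)

note 2 onset = 3b = 1428.571ms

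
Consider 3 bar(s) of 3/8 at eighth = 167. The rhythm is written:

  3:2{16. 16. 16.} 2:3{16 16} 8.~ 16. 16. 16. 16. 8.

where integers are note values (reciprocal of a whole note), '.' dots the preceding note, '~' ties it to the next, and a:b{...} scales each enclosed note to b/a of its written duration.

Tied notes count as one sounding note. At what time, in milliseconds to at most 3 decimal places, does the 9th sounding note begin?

1. 0.0ms @ 0 + 179.641ms (1/2)
2. 179.641ms @ 1/2 + 179.641ms (1/2)
3. 359.281ms @ 1 + 179.641ms (1/2)
4. 538.922ms @ 3/2 + 269.461ms (3/4)
5. 808.383ms @ 9/4 + 269.461ms (3/4)
6. 1077.844ms @ 3 + 808.383ms (9/4)
7. 1886.228ms @ 21/4 + 269.461ms (3/4)
8. 2155.689ms @ 6 + 269.461ms (3/4)
9. 2425.15ms @ 27/4 + 269.461ms (3/4)
10. 2694.611ms @ 15/2 + 538.922ms (3/2)

note 9 onset = 27/4b = 2425.15ms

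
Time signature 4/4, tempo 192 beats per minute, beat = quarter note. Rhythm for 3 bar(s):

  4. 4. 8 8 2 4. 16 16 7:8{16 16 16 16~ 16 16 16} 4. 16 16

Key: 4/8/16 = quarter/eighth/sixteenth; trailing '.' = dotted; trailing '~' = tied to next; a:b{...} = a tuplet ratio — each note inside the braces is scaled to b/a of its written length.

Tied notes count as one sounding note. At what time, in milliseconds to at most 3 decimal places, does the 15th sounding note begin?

note 15 onset = 10b = 3125.0ms

1. 0.0ms @ 0 + 468.75ms (3/2)
2. 468.75ms @ 3/2 + 468.75ms (3/2)
3. 937.5ms @ 3 + 156.25ms (1/2)
4. 1093.75ms @ 7/2 + 156.25ms (1/2)
5. 1250.0ms @ 4 + 625.0ms (2)
6. 1875.0ms @ 6 + 468.75ms (3/2)
7. 2343.75ms @ 15/2 + 78.125ms (1/4)
8. 2421.875ms @ 31/4 + 78.125ms (1/4)
9. 2500.0ms @ 8 + 89.286ms (2/7)
10. 2589.286ms @ 58/7 + 89.286ms (2/7)
11. 2678.571ms @ 60/7 + 89.286ms (2/7)
12. 2767.857ms @ 62/7 + 178.571ms (4/7)
13. 2946.429ms @ 66/7 + 89.286ms (2/7)
14. 3035.714ms @ 68/7 + 89.286ms (2/7)
15. 3125.0ms @ 10 + 468.75ms (3/2)
16. 3593.75ms @ 23/2 + 78.125ms (1/4)
17. 3671.875ms @ 47/4 + 78.125ms (1/4)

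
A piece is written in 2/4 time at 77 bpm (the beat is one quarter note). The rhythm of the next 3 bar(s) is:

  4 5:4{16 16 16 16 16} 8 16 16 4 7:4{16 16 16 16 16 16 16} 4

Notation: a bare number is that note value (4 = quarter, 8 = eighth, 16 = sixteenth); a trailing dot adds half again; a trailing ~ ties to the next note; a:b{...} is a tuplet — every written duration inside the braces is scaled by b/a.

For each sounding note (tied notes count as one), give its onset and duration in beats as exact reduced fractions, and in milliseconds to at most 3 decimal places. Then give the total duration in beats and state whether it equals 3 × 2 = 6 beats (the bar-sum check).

1) 0.0ms=0b +779.221ms=1b
2) 779.221ms=1b +155.844ms=1/5b
3) 935.065ms=6/5b +155.844ms=1/5b
4) 1090.909ms=7/5b +155.844ms=1/5b
5) 1246.753ms=8/5b +155.844ms=1/5b
6) 1402.597ms=9/5b +155.844ms=1/5b
7) 1558.442ms=2b +389.61ms=1/2b
8) 1948.052ms=5/2b +194.805ms=1/4b
9) 2142.857ms=11/4b +194.805ms=1/4b
10) 2337.662ms=3b +779.221ms=1b
11) 3116.883ms=4b +111.317ms=1/7b
12) 3228.2ms=29/7b +111.317ms=1/7b
13) 3339.518ms=30/7b +111.317ms=1/7b
14) 3450.835ms=31/7b +111.317ms=1/7b
15) 3562.152ms=32/7b +111.317ms=1/7b
16) 3673.469ms=33/7b +111.317ms=1/7b
17) 3784.787ms=34/7b +111.317ms=1/7b
18) 3896.104ms=5b +779.221ms=1b
Σ=6b of 6 (77bpm 2/4) — PASS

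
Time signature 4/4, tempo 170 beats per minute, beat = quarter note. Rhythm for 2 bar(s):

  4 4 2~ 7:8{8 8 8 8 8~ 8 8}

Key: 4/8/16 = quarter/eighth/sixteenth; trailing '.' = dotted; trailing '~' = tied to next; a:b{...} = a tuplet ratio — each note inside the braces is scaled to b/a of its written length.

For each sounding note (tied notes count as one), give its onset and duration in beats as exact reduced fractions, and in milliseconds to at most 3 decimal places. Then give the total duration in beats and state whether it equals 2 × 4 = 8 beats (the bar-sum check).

1) 0.0ms=0b +352.941ms=1b
2) 352.941ms=1b +352.941ms=1b
3) 705.882ms=2b +907.563ms=18/7b
4) 1613.445ms=32/7b +201.681ms=4/7b
5) 1815.126ms=36/7b +201.681ms=4/7b
6) 2016.807ms=40/7b +201.681ms=4/7b
7) 2218.487ms=44/7b +403.361ms=8/7b
8) 2621.849ms=52/7b +201.681ms=4/7b
Σ=8b of 8 (170bpm 4/4) — PASS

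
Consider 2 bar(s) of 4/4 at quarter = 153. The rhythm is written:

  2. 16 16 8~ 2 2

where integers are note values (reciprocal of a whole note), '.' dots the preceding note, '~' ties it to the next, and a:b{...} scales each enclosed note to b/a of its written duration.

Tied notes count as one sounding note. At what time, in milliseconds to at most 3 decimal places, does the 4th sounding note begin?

note 4 onset = 7/2b = 1372.549ms

1. 0.0ms @ 0 + 1176.471ms (3)
2. 1176.471ms @ 3 + 98.039ms (1/4)
3. 1274.51ms @ 13/4 + 98.039ms (1/4)
4. 1372.549ms @ 7/2 + 980.392ms (5/2)
5. 2352.941ms @ 6 + 784.314ms (2)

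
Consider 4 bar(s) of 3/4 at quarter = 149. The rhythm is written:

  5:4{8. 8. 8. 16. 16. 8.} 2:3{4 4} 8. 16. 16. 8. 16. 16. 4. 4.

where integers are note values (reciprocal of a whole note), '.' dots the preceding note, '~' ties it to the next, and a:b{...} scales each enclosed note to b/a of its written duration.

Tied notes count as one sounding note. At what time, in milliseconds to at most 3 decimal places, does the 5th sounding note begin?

note 5 onset = 21/10b = 845.638ms

1. 0.0ms @ 0 + 241.611ms (3/5)
2. 241.611ms @ 3/5 + 241.611ms (3/5)
3. 483.221ms @ 6/5 + 241.611ms (3/5)
4. 724.832ms @ 9/5 + 120.805ms (3/10)
5. 845.638ms @ 21/10 + 120.805ms (3/10)
6. 966.443ms @ 12/5 + 241.611ms (3/5)
7. 1208.054ms @ 3 + 604.027ms (3/2)
8. 1812.081ms @ 9/2 + 604.027ms (3/2)
9. 2416.107ms @ 6 + 302.013ms (3/4)
10. 2718.121ms @ 27/4 + 151.007ms (3/8)
11. 2869.128ms @ 57/8 + 151.007ms (3/8)
12. 3020.134ms @ 15/2 + 302.013ms (3/4)
13. 3322.148ms @ 33/4 + 151.007ms (3/8)
14. 3473.154ms @ 69/8 + 151.007ms (3/8)
15. 3624.161ms @ 9 + 604.027ms (3/2)
16. 4228.188ms @ 21/2 + 604.027ms (3/2)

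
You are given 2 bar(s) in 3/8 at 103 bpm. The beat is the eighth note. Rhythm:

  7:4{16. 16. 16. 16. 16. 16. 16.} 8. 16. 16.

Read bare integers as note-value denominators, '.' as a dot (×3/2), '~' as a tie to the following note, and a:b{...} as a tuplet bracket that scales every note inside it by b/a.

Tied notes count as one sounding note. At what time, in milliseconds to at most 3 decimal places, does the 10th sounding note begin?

note 10 onset = 21/4b = 3058.252ms

1. 0.0ms @ 0 + 249.653ms (3/7)
2. 249.653ms @ 3/7 + 249.653ms (3/7)
3. 499.307ms @ 6/7 + 249.653ms (3/7)
4. 748.96ms @ 9/7 + 249.653ms (3/7)
5. 998.613ms @ 12/7 + 249.653ms (3/7)
6. 1248.266ms @ 15/7 + 249.653ms (3/7)
7. 1497.92ms @ 18/7 + 249.653ms (3/7)
8. 1747.573ms @ 3 + 873.786ms (3/2)
9. 2621.359ms @ 9/2 + 436.893ms (3/4)
10. 3058.252ms @ 21/4 + 436.893ms (3/4)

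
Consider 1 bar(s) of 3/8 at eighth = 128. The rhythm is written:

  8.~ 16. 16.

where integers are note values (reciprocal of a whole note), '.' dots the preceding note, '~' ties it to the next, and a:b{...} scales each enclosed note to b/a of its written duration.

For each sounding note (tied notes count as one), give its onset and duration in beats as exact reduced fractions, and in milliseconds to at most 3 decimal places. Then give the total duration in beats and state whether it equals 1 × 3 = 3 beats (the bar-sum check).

1) 0.0ms=0b +1054.688ms=9/4b
2) 1054.688ms=9/4b +351.562ms=3/4b
Σ=3b of 3 (128bpm 3/8) — PASS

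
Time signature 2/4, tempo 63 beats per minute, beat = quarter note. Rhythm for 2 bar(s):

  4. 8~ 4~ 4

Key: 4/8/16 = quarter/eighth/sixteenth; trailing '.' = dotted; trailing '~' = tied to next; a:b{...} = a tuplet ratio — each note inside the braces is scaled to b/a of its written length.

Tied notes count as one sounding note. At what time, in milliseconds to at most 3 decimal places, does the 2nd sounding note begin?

1. 0.0ms @ 0 + 1428.571ms (3/2)
2. 1428.571ms @ 3/2 + 2380.952ms (5/2)

note 2 onset = 3/2b = 1428.571ms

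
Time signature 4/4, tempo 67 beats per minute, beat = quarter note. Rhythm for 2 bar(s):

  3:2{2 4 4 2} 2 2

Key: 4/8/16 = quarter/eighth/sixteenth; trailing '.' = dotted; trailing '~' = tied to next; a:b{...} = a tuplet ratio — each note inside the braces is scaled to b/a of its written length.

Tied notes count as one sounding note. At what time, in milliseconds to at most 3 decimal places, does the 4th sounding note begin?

1. 0.0ms @ 0 + 1194.03ms (4/3)
2. 1194.03ms @ 4/3 + 597.015ms (2/3)
3. 1791.045ms @ 2 + 597.015ms (2/3)
4. 2388.06ms @ 8/3 + 1194.03ms (4/3)
5. 3582.09ms @ 4 + 1791.045ms (2)
6. 5373.134ms @ 6 + 1791.045ms (2)

note 4 onset = 8/3b = 2388.06ms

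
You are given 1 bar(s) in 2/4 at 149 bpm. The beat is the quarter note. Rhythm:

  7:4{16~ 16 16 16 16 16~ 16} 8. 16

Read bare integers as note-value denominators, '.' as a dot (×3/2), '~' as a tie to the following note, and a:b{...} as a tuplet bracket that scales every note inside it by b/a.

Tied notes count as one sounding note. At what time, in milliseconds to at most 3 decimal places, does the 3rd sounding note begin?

1. 0.0ms @ 0 + 115.053ms (2/7)
2. 115.053ms @ 2/7 + 57.526ms (1/7)
3. 172.579ms @ 3/7 + 57.526ms (1/7)
4. 230.105ms @ 4/7 + 57.526ms (1/7)
5. 287.632ms @ 5/7 + 115.053ms (2/7)
6. 402.685ms @ 1 + 302.013ms (3/4)
7. 704.698ms @ 7/4 + 100.671ms (1/4)

note 3 onset = 3/7b = 172.579ms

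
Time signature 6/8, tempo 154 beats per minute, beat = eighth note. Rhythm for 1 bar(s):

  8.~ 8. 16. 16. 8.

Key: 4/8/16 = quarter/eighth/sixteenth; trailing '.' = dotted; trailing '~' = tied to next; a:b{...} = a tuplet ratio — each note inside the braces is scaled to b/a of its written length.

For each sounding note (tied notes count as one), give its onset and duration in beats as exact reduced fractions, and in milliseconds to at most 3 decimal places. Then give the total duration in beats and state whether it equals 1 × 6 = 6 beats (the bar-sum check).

1) 0.0ms=0b +1168.831ms=3b
2) 1168.831ms=3b +292.208ms=3/4b
3) 1461.039ms=15/4b +292.208ms=3/4b
4) 1753.247ms=9/2b +584.416ms=3/2b
Σ=6b of 6 (154bpm 6/8) — PASS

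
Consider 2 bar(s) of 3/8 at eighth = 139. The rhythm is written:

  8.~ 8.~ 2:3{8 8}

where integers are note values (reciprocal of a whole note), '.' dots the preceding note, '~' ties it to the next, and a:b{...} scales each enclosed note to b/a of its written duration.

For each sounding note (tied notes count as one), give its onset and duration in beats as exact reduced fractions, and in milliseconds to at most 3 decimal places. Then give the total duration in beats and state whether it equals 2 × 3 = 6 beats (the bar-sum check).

1) 0.0ms=0b +1942.446ms=9/2b
2) 1942.446ms=9/2b +647.482ms=3/2b
Σ=6b of 6 (139bpm 3/8) — PASS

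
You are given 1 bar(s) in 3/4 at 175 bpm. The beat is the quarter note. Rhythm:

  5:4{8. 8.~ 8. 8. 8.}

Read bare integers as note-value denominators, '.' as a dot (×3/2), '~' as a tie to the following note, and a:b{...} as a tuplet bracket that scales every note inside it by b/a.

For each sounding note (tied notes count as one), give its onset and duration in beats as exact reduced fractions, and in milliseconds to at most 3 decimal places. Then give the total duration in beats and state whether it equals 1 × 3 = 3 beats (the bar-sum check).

1) 0.0ms=0b +205.714ms=3/5b
2) 205.714ms=3/5b +411.429ms=6/5b
3) 617.143ms=9/5b +205.714ms=3/5b
4) 822.857ms=12/5b +205.714ms=3/5b
Σ=3b of 3 (175bpm 3/4) — PASS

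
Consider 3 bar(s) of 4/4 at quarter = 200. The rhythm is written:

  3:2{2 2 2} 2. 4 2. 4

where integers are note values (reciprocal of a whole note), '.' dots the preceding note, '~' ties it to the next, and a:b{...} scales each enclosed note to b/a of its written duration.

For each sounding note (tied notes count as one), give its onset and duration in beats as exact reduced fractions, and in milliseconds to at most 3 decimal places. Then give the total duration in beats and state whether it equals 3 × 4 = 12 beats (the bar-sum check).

1) 0.0ms=0b +400.0ms=4/3b
2) 400.0ms=4/3b +400.0ms=4/3b
3) 800.0ms=8/3b +400.0ms=4/3b
4) 1200.0ms=4b +900.0ms=3b
5) 2100.0ms=7b +300.0ms=1b
6) 2400.0ms=8b +900.0ms=3b
7) 3300.0ms=11b +300.0ms=1b
Σ=12b of 12 (200bpm 4/4) — PASS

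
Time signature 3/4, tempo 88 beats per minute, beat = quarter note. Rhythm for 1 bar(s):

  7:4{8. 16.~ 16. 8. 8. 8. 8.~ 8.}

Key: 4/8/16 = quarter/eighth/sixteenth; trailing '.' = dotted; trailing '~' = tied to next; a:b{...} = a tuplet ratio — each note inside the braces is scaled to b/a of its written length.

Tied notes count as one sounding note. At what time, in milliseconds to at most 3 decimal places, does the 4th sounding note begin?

1. 0.0ms @ 0 + 292.208ms (3/7)
2. 292.208ms @ 3/7 + 292.208ms (3/7)
3. 584.416ms @ 6/7 + 292.208ms (3/7)
4. 876.623ms @ 9/7 + 292.208ms (3/7)
5. 1168.831ms @ 12/7 + 292.208ms (3/7)
6. 1461.039ms @ 15/7 + 584.416ms (6/7)

note 4 onset = 9/7b = 876.623ms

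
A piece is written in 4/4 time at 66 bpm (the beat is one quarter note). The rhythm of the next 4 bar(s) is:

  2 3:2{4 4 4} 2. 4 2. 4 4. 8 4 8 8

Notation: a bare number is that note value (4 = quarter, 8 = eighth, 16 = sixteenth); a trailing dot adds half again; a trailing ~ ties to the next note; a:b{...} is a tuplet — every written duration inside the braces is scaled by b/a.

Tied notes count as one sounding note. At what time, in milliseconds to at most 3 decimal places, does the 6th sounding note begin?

1. 0.0ms @ 0 + 1818.182ms (2)
2. 1818.182ms @ 2 + 606.061ms (2/3)
3. 2424.242ms @ 8/3 + 606.061ms (2/3)
4. 3030.303ms @ 10/3 + 606.061ms (2/3)
5. 3636.364ms @ 4 + 2727.273ms (3)
6. 6363.636ms @ 7 + 909.091ms (1)
7. 7272.727ms @ 8 + 2727.273ms (3)
8. 10000.0ms @ 11 + 909.091ms (1)
9. 10909.091ms @ 12 + 1363.636ms (3/2)
10. 12272.727ms @ 27/2 + 454.545ms (1/2)
11. 12727.273ms @ 14 + 909.091ms (1)
12. 13636.364ms @ 15 + 454.545ms (1/2)
13. 14090.909ms @ 31/2 + 454.545ms (1/2)

note 6 onset = 7b = 6363.636ms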